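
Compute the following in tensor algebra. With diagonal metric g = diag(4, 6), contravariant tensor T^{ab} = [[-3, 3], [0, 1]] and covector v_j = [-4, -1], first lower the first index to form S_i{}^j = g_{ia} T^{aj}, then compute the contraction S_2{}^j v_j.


Step 1: lower the first index. For a diagonal metric, g_{ia} T^{aj} = g_{ii} T^{ij} (no sum on i).
g_{22} = 6
S_2{}^1 = 6 * T^{21} = 6 * 0 = 0
S_2{}^2 = 6 * T^{22} = 6 * 1 = 6
Step 2: contract S_2{}^j with v_j.
S_2{}^1 * v_1 = 0 * -4 = 0
S_2{}^2 * v_2 = 6 * -1 = -6
Result = 0 + -6 = -6

-6


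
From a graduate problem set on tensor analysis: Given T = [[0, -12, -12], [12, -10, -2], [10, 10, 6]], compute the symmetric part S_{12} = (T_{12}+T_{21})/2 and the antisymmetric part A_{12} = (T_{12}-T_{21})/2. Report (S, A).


T_{12} = -12
T_{21} = 12
S_{12} = (-12 + 12)/2 = 0/2 = 0
A_{12} = (-12 - 12)/2 = -24/2 = -12
Check: S + A = 0 + -12 = -12 = T_{12}.

(0, -12)


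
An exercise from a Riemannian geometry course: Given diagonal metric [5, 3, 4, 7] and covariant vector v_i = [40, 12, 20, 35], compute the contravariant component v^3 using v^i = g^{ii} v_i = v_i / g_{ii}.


To raise an index with a diagonal metric: v^i = v_i / g_{ii}.
For index 3: v_3 = 20, g_{33} = 4
v^3 = 20 / 4 = 5

5


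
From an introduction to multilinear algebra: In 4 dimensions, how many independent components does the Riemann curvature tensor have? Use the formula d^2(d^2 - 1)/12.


The Riemann tensor in d dimensions has d^2(d^2 - 1)/12 independent components.
d = 4, so d^2 = 16
d^2 - 1 = 15
d^2(d^2 - 1) = 16 * 15 = 240
Divide by 12: 240 / 12 = 20

20


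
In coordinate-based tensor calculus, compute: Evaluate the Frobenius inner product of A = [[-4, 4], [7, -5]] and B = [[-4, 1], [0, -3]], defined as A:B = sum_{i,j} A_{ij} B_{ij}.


A:B = sum over all i,j of A_{ij} * B_{ij}.
Row 1: -4*-4=16, 4*1=4 => row sum = 20
Row 2: 7*0=0, -5*-3=15 => row sum = 15
Total = 20 + 15 = 35

35


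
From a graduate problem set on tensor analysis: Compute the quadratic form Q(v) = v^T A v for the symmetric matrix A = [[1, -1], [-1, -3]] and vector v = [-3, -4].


First compute Av:
(Av)_1 = 1*-3 + -1*-4 = 1
(Av)_2 = -1*-3 + -3*-4 = 15
Av = [1, 15]
Then v^T (Av) = -3*1 + -4*15
= -3 + -60 = -63

-63


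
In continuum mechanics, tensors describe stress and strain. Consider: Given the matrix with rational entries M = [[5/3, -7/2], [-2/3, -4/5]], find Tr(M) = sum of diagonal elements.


The trace is the sum of diagonal entries.
Diagonal: M[1,1] = 5/3, M[2,2] = -4/5
Tr(M) = 5/3 + -4/5
Computing step by step:
After adding M[1,1]: 5/3
After adding M[2,2]: 13/15
Tr(M) = 13/15

13/15


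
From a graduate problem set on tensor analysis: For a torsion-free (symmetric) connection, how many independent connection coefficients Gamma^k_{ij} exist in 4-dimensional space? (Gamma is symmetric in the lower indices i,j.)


Christoffel symbols Gamma^k_{ij} are symmetric in i,j, so there are d * d(d+1)/2 independent symbols.
d = 4
d(d+1)/2 = 4 * 5 / 2 = 10
Total = 4 * 10 = 40

40


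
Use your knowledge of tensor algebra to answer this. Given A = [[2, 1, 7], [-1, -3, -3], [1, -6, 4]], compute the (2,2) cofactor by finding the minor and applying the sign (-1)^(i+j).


To find cofactor C_{22}, delete row 2 and column 2.
The resulting 2x2 submatrix is: [[2, 7], [1, 4]]
Minor M_{22} = 2*4 - 7*1
  = 8 - 7 = 1
Sign = (-1)^(2+2) = (-1)^4 = 1
Cofactor C_{22} = 1 * 1 = 1

1


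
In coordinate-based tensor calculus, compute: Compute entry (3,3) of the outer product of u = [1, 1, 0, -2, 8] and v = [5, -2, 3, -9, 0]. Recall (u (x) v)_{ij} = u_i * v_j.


The outer product entry T_{ij} = u_i * v_j.
We need i=3, j=3.
u_3 = 0, v_3 = 3
T_{3,3} = 0 * 3 = 0

0


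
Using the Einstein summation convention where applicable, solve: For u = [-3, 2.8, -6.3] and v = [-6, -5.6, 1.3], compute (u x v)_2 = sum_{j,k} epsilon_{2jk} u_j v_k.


(u x v)_2 = sum_{j,k} epsilon_{2jk} u_j v_k. Only permutations of (1,2,3) contribute; the two non-zero terms are:
eps_{213} u_1 v_3 = -1 * -3 * 1.3 = 3.9
eps_{231} u_3 v_1 = 1 * -6.3 * -6 = 37.8
(u x v)_2 = 41.7

41.7


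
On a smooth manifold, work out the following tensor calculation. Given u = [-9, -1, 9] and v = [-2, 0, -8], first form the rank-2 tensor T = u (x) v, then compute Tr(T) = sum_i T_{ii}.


The outer product gives T_{ij} = u_i v_j.
The trace (contraction) is Tr(T) = sum_i T_{ii} = sum_i u_i v_i.
Diagonal entries:
T_{11} = u_1 * v_1 = -9 * -2 = 18
T_{22} = u_2 * v_2 = -1 * 0 = 0
T_{33} = u_3 * v_3 = 9 * -8 = -72
Tr(T) = 18 + 0 + -72 = -54

-54


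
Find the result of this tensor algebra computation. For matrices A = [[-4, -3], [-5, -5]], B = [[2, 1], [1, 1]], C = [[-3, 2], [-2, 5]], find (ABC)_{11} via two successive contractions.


(ABC)_{11} = sum_m (AB)_{1m} C_{m1}. First compute row 1 of AB.
(AB)_{11} = -4*2 + -3*1 = -11
(AB)_{12} = -4*1 + -3*1 = -7
Now contract with column 1 of C:
(AB)_{11} * C_{11} = -11 * -3 = 33
(AB)_{12} * C_{21} = -7 * -2 = 14
(ABC)_{11} = 33 + 14 = 47

47


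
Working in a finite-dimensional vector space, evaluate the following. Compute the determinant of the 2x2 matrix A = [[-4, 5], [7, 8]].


For a 2x2 matrix [[a, b], [c, d]], det = a*d - b*c.
a = -4, b = 5, c = 7, d = 8
a*d = -4 * 8 = -32
b*c = 5 * 7 = 35
det = -32 - 35 = -67

-67


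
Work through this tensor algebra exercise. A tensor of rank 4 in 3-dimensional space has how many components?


The number of components of a rank-r tensor in d dimensions is d^r.
Here d = 3 and r = 4.
3^4 = 81

81


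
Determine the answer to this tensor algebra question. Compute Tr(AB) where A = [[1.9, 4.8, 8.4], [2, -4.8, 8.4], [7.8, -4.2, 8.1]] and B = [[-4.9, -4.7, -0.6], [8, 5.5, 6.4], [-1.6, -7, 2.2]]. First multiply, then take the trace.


Tr(AB) = sum_i (AB)_{ii} where (AB)_{ii} = sum_k A_{ik} B_{ki}.
(AB)_{11} = 1.9*-4.9 + 4.8*8 + 8.4*-1.6 = 15.65
(AB)_{22} = 2*-4.7 + -4.8*5.5 + 8.4*-7 = -94.6
(AB)_{33} = 7.8*-0.6 + -4.2*6.4 + 8.1*2.2 = -13.74
Tr(AB) = 15.65 + -94.6 + -13.74 = -92.69

-92.69


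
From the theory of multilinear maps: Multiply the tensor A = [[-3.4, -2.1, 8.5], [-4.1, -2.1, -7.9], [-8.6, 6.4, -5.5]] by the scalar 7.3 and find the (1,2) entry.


Scalar multiplication: (cA)_{ij} = c * A_{ij}.
c = 7.3
A_{12} = -2.1
(cA)_{12} = 7.3 * -2.1 = -15.33

-15.33


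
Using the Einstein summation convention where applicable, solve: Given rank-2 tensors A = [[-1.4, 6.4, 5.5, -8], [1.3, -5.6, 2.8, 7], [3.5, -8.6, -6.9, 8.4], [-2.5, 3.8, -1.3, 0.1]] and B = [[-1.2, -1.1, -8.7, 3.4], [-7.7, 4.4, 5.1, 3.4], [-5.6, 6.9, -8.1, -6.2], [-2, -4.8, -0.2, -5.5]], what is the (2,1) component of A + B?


Tensor addition is component-wise: (A + B)_{ij} = A_{ij} + B_{ij}.
A_{21} = 1.3
B_{21} = -7.7
(A + B)_{21} = 1.3 + -7.7 = -6.4

-6.4


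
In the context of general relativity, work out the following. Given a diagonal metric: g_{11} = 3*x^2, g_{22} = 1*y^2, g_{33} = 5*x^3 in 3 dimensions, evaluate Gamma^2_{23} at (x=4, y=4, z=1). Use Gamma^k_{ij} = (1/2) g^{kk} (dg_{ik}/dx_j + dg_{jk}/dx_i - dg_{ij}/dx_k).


For a diagonal metric, Gamma^k_{ij} = (1/2) g^{kk} (dg_{ik}/dx_j + dg_{jk}/dx_i - dg_{ij}/dx_k).
The metric is diagonal, so g_{ab} = 0 for a != b.
At the given point: g_{11} = 48, g_{22} = 16, g_{33} = 320
g^{22} = 1/16
dg_{22}/dx_3 = dg_{22}/dx_3 = 0
dg_{32}/dx_2 = 0 (off-diagonal)
dg_{23}/dx_2 = 0 (off-diagonal)
Numerator = 0 + 0 - 0 = 0
Gamma^2_{23} = 0 / (2 * 16) = 0

0


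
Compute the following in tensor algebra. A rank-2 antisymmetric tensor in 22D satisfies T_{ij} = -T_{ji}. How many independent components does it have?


An antisymmetric rank-2 tensor satisfies A_{ij} = -A_{ji}, so diagonal entries are zero.
The independent components are the upper-triangular entries: C(n, 2) = n(n-1)/2.
n = 22
C(22, 2) = 22 * 21 / 2 = 462 / 2 = 231

231


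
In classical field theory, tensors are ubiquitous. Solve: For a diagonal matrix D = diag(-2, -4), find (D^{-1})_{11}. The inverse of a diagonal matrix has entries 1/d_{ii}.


For a diagonal matrix, the inverse has entries (D^{-1})_{ii} = 1/d_{ii}.
The diagonal entries are: d_{11} = -2, d_{22} = -4
We need (D^{-1})_{11} = 1/d_{11} = 1/-2 = -1/2

-1/2


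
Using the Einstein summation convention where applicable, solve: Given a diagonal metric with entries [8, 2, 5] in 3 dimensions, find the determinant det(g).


For a diagonal metric, the determinant is the product of diagonal entries.
Diagonal entries: 8, 2, 5
det(g) = 8 * 2 * 5 = 80

80


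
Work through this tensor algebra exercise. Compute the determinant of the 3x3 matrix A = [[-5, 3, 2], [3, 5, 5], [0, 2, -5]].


Expanding along the first row, det(A) = a11*M_11 - a12*M_12 + a13*M_13, where M_1j is the (1,j) minor.
Minor M_11 = 5*-5 - 5*2 = -35
Minor M_12 = 3*-5 - 5*0 = -15
Minor M_13 = 3*2 - 5*0 = 6
det = -5*(-35) - 3*(-15) + 2*(6)
    = 175 - -45 + 12
    = 232

232


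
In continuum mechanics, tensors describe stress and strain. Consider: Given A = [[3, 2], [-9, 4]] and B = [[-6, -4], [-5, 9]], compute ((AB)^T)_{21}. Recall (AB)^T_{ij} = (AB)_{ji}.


(AB)^T_{ij} = (AB)_{ji} = sum_k A_{jk} B_{ki}.
For i=2, j=1 we need (AB)_{12}:
A_{11} * B_{12} = 3 * -4 = -12
A_{12} * B_{22} = 2 * 9 = 18
Sum = -12 + 18 = 6

6


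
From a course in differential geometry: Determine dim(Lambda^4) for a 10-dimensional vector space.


The dimension of the space of p-forms on an n-dimensional space is C(n, p).
n = 10, p = 4
C(10, 4) = 10! / (4! * 6!) = 210

210


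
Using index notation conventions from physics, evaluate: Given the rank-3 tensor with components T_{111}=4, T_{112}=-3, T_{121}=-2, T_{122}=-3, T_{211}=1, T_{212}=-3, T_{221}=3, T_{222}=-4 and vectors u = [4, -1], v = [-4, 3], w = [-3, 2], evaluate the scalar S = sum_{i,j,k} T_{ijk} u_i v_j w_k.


S = sum over i,j,k of T_{ijk} u_i v_j w_k. Expanding all 8 terms:
T_{111}*u_1*v_1*w_1 = 4*4*-4*-3 = 192  (running total: 192)
T_{112}*u_1*v_1*w_2 = -3*4*-4*2 = 96  (running total: 288)
T_{121}*u_1*v_2*w_1 = -2*4*3*-3 = 72  (running total: 360)
T_{122}*u_1*v_2*w_2 = -3*4*3*2 = -72  (running total: 288)
T_{211}*u_2*v_1*w_1 = 1*-1*-4*-3 = -12  (running total: 276)
T_{212}*u_2*v_1*w_2 = -3*-1*-4*2 = -24  (running total: 252)
T_{221}*u_2*v_2*w_1 = 3*-1*3*-3 = 27  (running total: 279)
T_{222}*u_2*v_2*w_2 = -4*-1*3*2 = 24  (running total: 303)
S = 303

303


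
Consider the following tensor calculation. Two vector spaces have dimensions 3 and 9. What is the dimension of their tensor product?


The dimension of a tensor product is the product of dimensions.
dim(V) = 3, dim(W) = 9
dim(V (x) W) = 3 * 9 = 27

27


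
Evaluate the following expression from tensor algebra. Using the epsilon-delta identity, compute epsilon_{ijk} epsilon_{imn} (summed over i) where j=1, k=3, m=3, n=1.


Using the identity: epsilon_{ijk} epsilon_{imn} = delta_{jm} delta_{kn} - delta_{jn} delta_{km}.
delta_{13} = 0
delta_{31} = 0
delta_{11} = 1
delta_{33} = 1
Result = 0 * 0 - 1 * 1 = 0 - 1 = -1

-1


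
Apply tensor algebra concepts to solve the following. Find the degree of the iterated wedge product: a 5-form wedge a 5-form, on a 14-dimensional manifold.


The degree of a wedge product is the sum of the degrees of the individual forms.
Degrees: 5, 5
Total degree = 5 + 5 = 10

10


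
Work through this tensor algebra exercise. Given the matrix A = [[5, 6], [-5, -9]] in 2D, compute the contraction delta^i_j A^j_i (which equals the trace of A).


The contraction (trace) of a rank-2 tensor is the sum of its diagonal elements.
Diagonal entries: A[1,1] = 5, A[2,2] = -9
Tr(A) = 5 + -9 = -4

-4


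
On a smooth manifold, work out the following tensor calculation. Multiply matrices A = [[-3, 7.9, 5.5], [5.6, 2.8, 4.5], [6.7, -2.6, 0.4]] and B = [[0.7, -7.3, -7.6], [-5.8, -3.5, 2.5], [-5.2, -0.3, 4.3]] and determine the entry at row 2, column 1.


(AB)_{ij} = sum_k A_{ik} B_{kj}.
For i=2, j=1:
A_{21} * B_{11} = 5.6 * 0.7 = 3.92
A_{22} * B_{21} = 2.8 * -5.8 = -16.24
A_{23} * B_{31} = 4.5 * -5.2 = -23.4
Sum = 3.92 + -16.24 + -23.4 = -35.72

-35.72


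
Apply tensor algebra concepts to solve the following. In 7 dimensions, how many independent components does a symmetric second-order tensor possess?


A symmetric rank-2 tensor in d dimensions has d(d+1)/2 independent components.
d = 7
d(d+1)/2 = 7 * 8 / 2 = 56 / 2 = 28

28


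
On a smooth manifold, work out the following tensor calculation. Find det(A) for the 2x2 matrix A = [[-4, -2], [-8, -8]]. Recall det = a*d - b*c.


For a 2x2 matrix [[a, b], [c, d]], det = a*d - b*c.
a = -4, b = -2, c = -8, d = -8
a*d = -4 * -8 = 32
b*c = -2 * -8 = 16
det = 32 - 16 = 16

16


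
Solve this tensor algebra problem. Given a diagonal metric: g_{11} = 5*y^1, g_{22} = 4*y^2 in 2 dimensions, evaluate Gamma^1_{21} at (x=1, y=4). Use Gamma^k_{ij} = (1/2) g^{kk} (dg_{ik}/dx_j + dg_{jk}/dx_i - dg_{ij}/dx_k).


For a diagonal metric, Gamma^k_{ij} = (1/2) g^{kk} (dg_{ik}/dx_j + dg_{jk}/dx_i - dg_{ij}/dx_k).
The metric is diagonal, so g_{ab} = 0 for a != b.
At the given point: g_{11} = 20, g_{22} = 64
g^{11} = 1/20
dg_{21}/dx_1 = 0 (off-diagonal)
dg_{11}/dx_2 = dg_{11}/dx_2 = 5
dg_{21}/dx_1 = 0 (off-diagonal)
Numerator = 0 + 5 - 0 = 5
Gamma^1_{21} = 5 / (2 * 20) = 1/8

1/8


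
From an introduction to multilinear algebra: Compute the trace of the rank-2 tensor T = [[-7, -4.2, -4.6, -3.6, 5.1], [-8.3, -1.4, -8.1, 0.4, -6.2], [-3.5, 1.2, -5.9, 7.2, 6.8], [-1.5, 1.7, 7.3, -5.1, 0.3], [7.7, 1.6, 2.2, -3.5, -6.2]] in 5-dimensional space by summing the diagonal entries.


The contraction (trace) of a rank-2 tensor is the sum of its diagonal elements.
Diagonal entries: A[1,1] = -7, A[2,2] = -1.4, A[3,3] = -5.9, A[4,4] = -5.1, A[5,5] = -6.2
Tr(A) = -7 + -1.4 + -5.9 + -5.1 + -6.2 = -25.6

-25.6


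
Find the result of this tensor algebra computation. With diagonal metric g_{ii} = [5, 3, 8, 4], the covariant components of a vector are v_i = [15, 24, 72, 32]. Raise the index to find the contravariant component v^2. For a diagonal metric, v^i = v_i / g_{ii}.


To raise an index with a diagonal metric: v^i = v_i / g_{ii}.
For index 2: v_2 = 24, g_{22} = 3
v^2 = 24 / 3 = 8

8


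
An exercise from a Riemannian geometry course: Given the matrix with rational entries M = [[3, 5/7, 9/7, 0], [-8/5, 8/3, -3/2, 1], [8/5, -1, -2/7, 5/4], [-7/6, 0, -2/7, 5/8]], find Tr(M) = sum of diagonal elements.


The trace is the sum of diagonal entries.
Diagonal: M[1,1] = 3, M[2,2] = 8/3, M[3,3] = -2/7, M[4,4] = 5/8
Tr(M) = 3 + 8/3 + -2/7 + 5/8
Computing step by step:
After adding M[1,1]: 3
After adding M[2,2]: 17/3
After adding M[3,3]: 113/21
After adding M[4,4]: 1009/168
Tr(M) = 1009/168

1009/168


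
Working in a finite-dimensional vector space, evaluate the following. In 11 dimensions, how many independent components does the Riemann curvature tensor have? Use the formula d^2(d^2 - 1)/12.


The Riemann tensor in d dimensions has d^2(d^2 - 1)/12 independent components.
d = 11, so d^2 = 121
d^2 - 1 = 120
d^2(d^2 - 1) = 121 * 120 = 14520
Divide by 12: 14520 / 12 = 1210

1210


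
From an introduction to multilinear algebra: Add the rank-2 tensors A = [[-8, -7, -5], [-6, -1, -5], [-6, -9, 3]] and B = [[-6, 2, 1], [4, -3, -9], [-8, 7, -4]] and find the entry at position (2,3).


Tensor addition is component-wise: (A + B)_{ij} = A_{ij} + B_{ij}.
A_{23} = -5
B_{23} = -9
(A + B)_{23} = -5 + -9 = -14

-14


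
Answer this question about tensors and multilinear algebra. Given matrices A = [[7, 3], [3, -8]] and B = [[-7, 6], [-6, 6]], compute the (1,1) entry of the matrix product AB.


(AB)_{ij} = sum_k A_{ik} B_{kj}.
For i=1, j=1:
A_{11} * B_{11} = 7 * -7 = -49
A_{12} * B_{21} = 3 * -6 = -18
Sum = -49 + -18 = -67

-67


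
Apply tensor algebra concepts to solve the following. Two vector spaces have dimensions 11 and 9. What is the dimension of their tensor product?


The dimension of a tensor product is the product of dimensions.
dim(V) = 11, dim(W) = 9
dim(V (x) W) = 11 * 9 = 99

99


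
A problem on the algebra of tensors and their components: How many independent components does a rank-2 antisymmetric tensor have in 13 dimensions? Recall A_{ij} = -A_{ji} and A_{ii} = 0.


An antisymmetric rank-2 tensor satisfies A_{ij} = -A_{ji}, so diagonal entries are zero.
The independent components are the upper-triangular entries: C(n, 2) = n(n-1)/2.
n = 13
C(13, 2) = 13 * 12 / 2 = 156 / 2 = 78

78


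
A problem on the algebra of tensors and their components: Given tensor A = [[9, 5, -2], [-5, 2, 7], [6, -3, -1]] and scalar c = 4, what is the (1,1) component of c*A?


Scalar multiplication: (cA)_{ij} = c * A_{ij}.
c = 4
A_{11} = 9
(cA)_{11} = 4 * 9 = 36

36


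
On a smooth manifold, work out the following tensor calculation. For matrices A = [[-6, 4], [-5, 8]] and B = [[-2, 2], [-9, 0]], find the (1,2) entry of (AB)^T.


(AB)^T_{ij} = (AB)_{ji} = sum_k A_{jk} B_{ki}.
For i=1, j=2 we need (AB)_{21}:
A_{21} * B_{11} = -5 * -2 = 10
A_{22} * B_{21} = 8 * -9 = -72
Sum = 10 + -72 = -62

-62


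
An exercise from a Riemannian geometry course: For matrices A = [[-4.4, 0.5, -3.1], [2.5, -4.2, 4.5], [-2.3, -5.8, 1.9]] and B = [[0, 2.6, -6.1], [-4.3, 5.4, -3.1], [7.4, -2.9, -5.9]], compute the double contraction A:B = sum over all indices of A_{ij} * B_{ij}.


A:B = sum over all i,j of A_{ij} * B_{ij}.
Row 1: -4.4*0=0, 0.5*2.6=1.3, -3.1*-6.1=18.91 => row sum = 20.21
Row 2: 2.5*-4.3=-10.75, -4.2*5.4=-22.68, 4.5*-3.1=-13.95 => row sum = -47.38
Row 3: -2.3*7.4=-17.02, -5.8*-2.9=16.82, 1.9*-5.9=-11.21 => row sum = -11.41
Total = 20.21 + -47.38 + -11.41 = -38.58

-38.58


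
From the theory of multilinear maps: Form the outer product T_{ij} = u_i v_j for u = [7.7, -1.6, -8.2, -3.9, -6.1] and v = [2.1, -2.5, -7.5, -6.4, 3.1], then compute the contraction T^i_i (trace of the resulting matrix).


The outer product gives T_{ij} = u_i v_j.
The trace (contraction) is Tr(T) = sum_i T_{ii} = sum_i u_i v_i.
Diagonal entries:
T_{11} = u_1 * v_1 = 7.7 * 2.1 = 16.17
T_{22} = u_2 * v_2 = -1.6 * -2.5 = 4
T_{33} = u_3 * v_3 = -8.2 * -7.5 = 61.5
T_{44} = u_4 * v_4 = -3.9 * -6.4 = 24.96
T_{55} = u_5 * v_5 = -6.1 * 3.1 = -18.91
Tr(T) = 16.17 + 4 + 61.5 + 24.96 + -18.91 = 87.72

87.72


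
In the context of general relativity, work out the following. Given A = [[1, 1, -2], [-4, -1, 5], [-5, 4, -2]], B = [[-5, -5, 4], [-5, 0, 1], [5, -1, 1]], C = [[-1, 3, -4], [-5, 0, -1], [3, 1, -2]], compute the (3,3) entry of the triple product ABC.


(ABC)_{33} = sum_m (AB)_{3m} C_{m3}. First compute row 3 of AB.
(AB)_{31} = -5*-5 + 4*-5 + -2*5 = -5
(AB)_{32} = -5*-5 + 4*0 + -2*-1 = 27
(AB)_{33} = -5*4 + 4*1 + -2*1 = -18
Now contract with column 3 of C:
(AB)_{31} * C_{13} = -5 * -4 = 20
(AB)_{32} * C_{23} = 27 * -1 = -27
(AB)_{33} * C_{33} = -18 * -2 = 36
(ABC)_{33} = 20 + -27 + 36 = 29

29


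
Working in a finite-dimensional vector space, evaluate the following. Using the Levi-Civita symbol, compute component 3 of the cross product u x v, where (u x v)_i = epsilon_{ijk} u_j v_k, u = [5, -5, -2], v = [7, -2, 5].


(u x v)_3 = sum_{j,k} epsilon_{3jk} u_j v_k. Only permutations of (1,2,3) contribute; the two non-zero terms are:
eps_{312} u_1 v_2 = 1 * 5 * -2 = -10
eps_{321} u_2 v_1 = -1 * -5 * 7 = 35
(u x v)_3 = 25

25


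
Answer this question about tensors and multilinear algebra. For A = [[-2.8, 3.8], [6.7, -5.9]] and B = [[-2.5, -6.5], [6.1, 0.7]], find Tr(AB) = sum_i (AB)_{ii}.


Tr(AB) = sum_i (AB)_{ii} where (AB)_{ii} = sum_k A_{ik} B_{ki}.
(AB)_{11} = -2.8*-2.5 + 3.8*6.1 = 30.18
(AB)_{22} = 6.7*-6.5 + -5.9*0.7 = -47.68
Tr(AB) = 30.18 + -47.68 = -17.5

-17.5


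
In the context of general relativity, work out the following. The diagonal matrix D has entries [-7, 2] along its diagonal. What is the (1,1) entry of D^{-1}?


For a diagonal matrix, the inverse has entries (D^{-1})_{ii} = 1/d_{ii}.
The diagonal entries are: d_{11} = -7, d_{22} = 2
We need (D^{-1})_{11} = 1/d_{11} = 1/-7 = -1/7

-1/7


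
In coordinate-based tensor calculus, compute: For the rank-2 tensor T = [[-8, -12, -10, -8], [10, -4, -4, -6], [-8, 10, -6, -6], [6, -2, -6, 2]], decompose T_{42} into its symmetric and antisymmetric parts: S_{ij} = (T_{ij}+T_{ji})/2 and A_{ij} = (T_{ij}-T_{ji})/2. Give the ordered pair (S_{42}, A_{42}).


T_{42} = -2
T_{24} = -6
S_{42} = (-2 + -6)/2 = -8/2 = -4
A_{42} = (-2 - -6)/2 = 4/2 = 2
Check: S + A = -4 + 2 = -2 = T_{42}.

(-4, 2)


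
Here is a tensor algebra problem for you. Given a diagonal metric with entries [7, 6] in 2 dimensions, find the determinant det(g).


For a diagonal metric, the determinant is the product of diagonal entries.
Diagonal entries: 7, 6
det(g) = 7 * 6 = 42

42


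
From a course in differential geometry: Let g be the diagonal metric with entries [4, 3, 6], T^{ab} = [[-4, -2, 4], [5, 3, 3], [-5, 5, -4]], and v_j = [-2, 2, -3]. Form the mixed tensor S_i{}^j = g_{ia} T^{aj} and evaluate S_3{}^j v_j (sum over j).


Step 1: lower the first index. For a diagonal metric, g_{ia} T^{aj} = g_{ii} T^{ij} (no sum on i).
g_{33} = 6
S_3{}^1 = 6 * T^{31} = 6 * -5 = -30
S_3{}^2 = 6 * T^{32} = 6 * 5 = 30
S_3{}^3 = 6 * T^{33} = 6 * -4 = -24
Step 2: contract S_3{}^j with v_j.
S_3{}^1 * v_1 = -30 * -2 = 60
S_3{}^2 * v_2 = 30 * 2 = 60
S_3{}^3 * v_3 = -24 * -3 = 72
Result = 60 + 60 + 72 = 192

192


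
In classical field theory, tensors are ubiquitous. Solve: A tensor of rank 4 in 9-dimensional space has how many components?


The number of components of a rank-r tensor in d dimensions is d^r.
Here d = 9 and r = 4.
9^4 = 6561

6561


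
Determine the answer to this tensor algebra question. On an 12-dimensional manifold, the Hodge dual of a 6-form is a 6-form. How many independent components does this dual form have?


The Hodge dual of a p-form on an n-dimensional manifold is an (n-p)-form.
n = 12, p = 6, so dual degree = 12 - 6 = 6
The number of components is C(n, n-p) = C(12, 6) = 924

924


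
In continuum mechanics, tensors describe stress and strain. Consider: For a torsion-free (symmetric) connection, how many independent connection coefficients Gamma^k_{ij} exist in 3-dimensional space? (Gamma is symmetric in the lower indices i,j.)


Christoffel symbols Gamma^k_{ij} are symmetric in i,j, so there are d * d(d+1)/2 independent symbols.
d = 3
d(d+1)/2 = 3 * 4 / 2 = 6
Total = 3 * 6 = 18

18


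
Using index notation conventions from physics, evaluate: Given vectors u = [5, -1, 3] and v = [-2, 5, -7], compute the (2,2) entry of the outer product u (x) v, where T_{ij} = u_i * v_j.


The outer product entry T_{ij} = u_i * v_j.
We need i=2, j=2.
u_2 = -1, v_2 = 5
T_{2,2} = -1 * 5 = -5

-5


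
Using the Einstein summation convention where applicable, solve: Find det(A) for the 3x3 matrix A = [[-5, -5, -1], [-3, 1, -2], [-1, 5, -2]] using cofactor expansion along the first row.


Expanding along the first row, det(A) = a11*M_11 - a12*M_12 + a13*M_13, where M_1j is the (1,j) minor.
Minor M_11 = 1*-2 - -2*5 = 8
Minor M_12 = -3*-2 - -2*-1 = 4
Minor M_13 = -3*5 - 1*-1 = -14
det = -5*(8) - -5*(4) + -1*(-14)
    = -40 - -20 + 14
    = -6

-6


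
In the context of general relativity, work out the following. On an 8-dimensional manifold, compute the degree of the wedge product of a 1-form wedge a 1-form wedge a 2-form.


The degree of a wedge product is the sum of the degrees of the individual forms.
Degrees: 1, 1, 2
Total degree = 1 + 1 + 2 = 4

4


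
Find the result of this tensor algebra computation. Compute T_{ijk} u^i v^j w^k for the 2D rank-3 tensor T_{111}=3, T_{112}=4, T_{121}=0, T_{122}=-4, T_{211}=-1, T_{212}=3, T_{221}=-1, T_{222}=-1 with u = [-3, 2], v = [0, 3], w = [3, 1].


S = sum over i,j,k of T_{ijk} u_i v_j w_k. Expanding all 8 terms:
T_{111}*u_1*v_1*w_1 = 3*-3*0*3 = 0  (running total: 0)
T_{112}*u_1*v_1*w_2 = 4*-3*0*1 = 0  (running total: 0)
T_{121}*u_1*v_2*w_1 = 0*-3*3*3 = 0  (running total: 0)
T_{122}*u_1*v_2*w_2 = -4*-3*3*1 = 36  (running total: 36)
T_{211}*u_2*v_1*w_1 = -1*2*0*3 = 0  (running total: 36)
T_{212}*u_2*v_1*w_2 = 3*2*0*1 = 0  (running total: 36)
T_{221}*u_2*v_2*w_1 = -1*2*3*3 = -18  (running total: 18)
T_{222}*u_2*v_2*w_2 = -1*2*3*1 = -6  (running total: 12)
S = 12

12


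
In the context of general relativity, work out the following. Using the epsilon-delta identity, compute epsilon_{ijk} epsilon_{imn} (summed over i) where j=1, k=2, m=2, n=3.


Using the identity: epsilon_{ijk} epsilon_{imn} = delta_{jm} delta_{kn} - delta_{jn} delta_{km}.
delta_{12} = 0
delta_{23} = 0
delta_{13} = 0
delta_{22} = 1
Result = 0 * 0 - 0 * 1 = 0 - 0 = 0

0


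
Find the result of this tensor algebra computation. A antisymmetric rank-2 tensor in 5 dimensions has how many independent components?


A antisymmetric rank-2 tensor in d dimensions has d(d-1)/2 independent components.
d = 5
d(d-1)/2 = 5 * 4 / 2 = 20 / 2 = 10

10


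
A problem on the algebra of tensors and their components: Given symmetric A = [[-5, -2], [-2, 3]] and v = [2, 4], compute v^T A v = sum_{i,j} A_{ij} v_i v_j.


First compute Av:
(Av)_1 = -5*2 + -2*4 = -18
(Av)_2 = -2*2 + 3*4 = 8
Av = [-18, 8]
Then v^T (Av) = 2*-18 + 4*8
= -36 + 32 = -4

-4


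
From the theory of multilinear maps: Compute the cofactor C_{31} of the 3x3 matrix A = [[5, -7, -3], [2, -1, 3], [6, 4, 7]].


To find cofactor C_{31}, delete row 3 and column 1.
The resulting 2x2 submatrix is: [[-7, -3], [-1, 3]]
Minor M_{31} = -7*3 - -3*-1
  = -21 - 3 = -24
Sign = (-1)^(3+1) = (-1)^4 = 1
Cofactor C_{31} = 1 * -24 = -24

-24


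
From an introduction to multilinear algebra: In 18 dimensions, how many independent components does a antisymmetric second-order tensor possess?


A antisymmetric rank-2 tensor in d dimensions has d(d-1)/2 independent components.
d = 18
d(d-1)/2 = 18 * 17 / 2 = 306 / 2 = 153

153


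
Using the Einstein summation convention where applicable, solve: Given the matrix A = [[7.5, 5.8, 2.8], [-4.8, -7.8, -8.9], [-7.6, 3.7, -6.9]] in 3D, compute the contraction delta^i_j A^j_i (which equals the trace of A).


The contraction (trace) of a rank-2 tensor is the sum of its diagonal elements.
Diagonal entries: A[1,1] = 7.5, A[2,2] = -7.8, A[3,3] = -6.9
Tr(A) = 7.5 + -7.8 + -6.9 = -7.2

-7.2


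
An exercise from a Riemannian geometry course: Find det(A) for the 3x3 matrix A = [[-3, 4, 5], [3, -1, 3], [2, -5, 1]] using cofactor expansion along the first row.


Expanding along the first row, det(A) = a11*M_11 - a12*M_12 + a13*M_13, where M_1j is the (1,j) minor.
Minor M_11 = -1*1 - 3*-5 = 14
Minor M_12 = 3*1 - 3*2 = -3
Minor M_13 = 3*-5 - -1*2 = -13
det = -3*(14) - 4*(-3) + 5*(-13)
    = -42 - -12 + -65
    = -95

-95


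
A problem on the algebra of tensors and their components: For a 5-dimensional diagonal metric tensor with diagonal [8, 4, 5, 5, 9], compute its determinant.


For a diagonal metric, the determinant is the product of diagonal entries.
Diagonal entries: 8, 4, 5, 5, 9
det(g) = 8 * 4 * 5 * 5 * 9 = 7200

7200


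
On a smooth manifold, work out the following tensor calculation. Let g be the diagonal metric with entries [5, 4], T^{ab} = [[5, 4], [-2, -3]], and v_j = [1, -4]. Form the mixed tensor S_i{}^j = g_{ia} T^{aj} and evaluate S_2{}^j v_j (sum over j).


Step 1: lower the first index. For a diagonal metric, g_{ia} T^{aj} = g_{ii} T^{ij} (no sum on i).
g_{22} = 4
S_2{}^1 = 4 * T^{21} = 4 * -2 = -8
S_2{}^2 = 4 * T^{22} = 4 * -3 = -12
Step 2: contract S_2{}^j with v_j.
S_2{}^1 * v_1 = -8 * 1 = -8
S_2{}^2 * v_2 = -12 * -4 = 48
Result = -8 + 48 = 40

40


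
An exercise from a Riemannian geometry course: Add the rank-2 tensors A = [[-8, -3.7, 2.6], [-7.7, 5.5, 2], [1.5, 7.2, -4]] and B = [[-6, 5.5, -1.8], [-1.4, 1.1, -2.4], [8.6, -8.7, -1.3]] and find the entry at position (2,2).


Tensor addition is component-wise: (A + B)_{ij} = A_{ij} + B_{ij}.
A_{22} = 5.5
B_{22} = 1.1
(A + B)_{22} = 5.5 + 1.1 = 6.6

6.6


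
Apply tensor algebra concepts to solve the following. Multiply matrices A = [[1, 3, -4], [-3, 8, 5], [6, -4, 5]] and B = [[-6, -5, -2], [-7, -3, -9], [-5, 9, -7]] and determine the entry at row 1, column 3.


(AB)_{ij} = sum_k A_{ik} B_{kj}.
For i=1, j=3:
A_{11} * B_{13} = 1 * -2 = -2
A_{12} * B_{23} = 3 * -9 = -27
A_{13} * B_{33} = -4 * -7 = 28
Sum = -2 + -27 + 28 = -1

-1


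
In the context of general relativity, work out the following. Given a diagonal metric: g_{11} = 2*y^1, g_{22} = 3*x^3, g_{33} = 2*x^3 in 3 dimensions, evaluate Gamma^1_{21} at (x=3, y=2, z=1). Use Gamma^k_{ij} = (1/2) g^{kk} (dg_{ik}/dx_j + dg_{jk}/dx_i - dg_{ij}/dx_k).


For a diagonal metric, Gamma^k_{ij} = (1/2) g^{kk} (dg_{ik}/dx_j + dg_{jk}/dx_i - dg_{ij}/dx_k).
The metric is diagonal, so g_{ab} = 0 for a != b.
At the given point: g_{11} = 4, g_{22} = 81, g_{33} = 54
g^{11} = 1/4
dg_{21}/dx_1 = 0 (off-diagonal)
dg_{11}/dx_2 = dg_{11}/dx_2 = 2
dg_{21}/dx_1 = 0 (off-diagonal)
Numerator = 0 + 2 - 0 = 2
Gamma^1_{21} = 2 / (2 * 4) = 1/4

1/4


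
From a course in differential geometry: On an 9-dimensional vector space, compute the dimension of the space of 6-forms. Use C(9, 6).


The dimension of the space of p-forms on an n-dimensional space is C(n, p).
n = 9, p = 6
C(9, 6) = 9! / (6! * 3!) = 84

84


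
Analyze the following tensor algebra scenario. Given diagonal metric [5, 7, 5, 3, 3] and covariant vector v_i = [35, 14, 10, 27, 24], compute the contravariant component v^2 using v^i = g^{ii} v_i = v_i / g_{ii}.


To raise an index with a diagonal metric: v^i = v_i / g_{ii}.
For index 2: v_2 = 14, g_{22} = 7
v^2 = 14 / 7 = 2

2


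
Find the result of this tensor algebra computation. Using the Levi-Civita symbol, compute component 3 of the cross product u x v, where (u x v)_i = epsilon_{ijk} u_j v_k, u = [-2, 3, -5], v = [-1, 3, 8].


(u x v)_3 = sum_{j,k} epsilon_{3jk} u_j v_k. Only permutations of (1,2,3) contribute; the two non-zero terms are:
eps_{312} u_1 v_2 = 1 * -2 * 3 = -6
eps_{321} u_2 v_1 = -1 * 3 * -1 = 3
(u x v)_3 = -3

-3


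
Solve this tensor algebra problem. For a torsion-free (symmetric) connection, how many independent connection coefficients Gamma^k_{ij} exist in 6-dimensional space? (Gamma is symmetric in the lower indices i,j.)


Christoffel symbols Gamma^k_{ij} are symmetric in i,j, so there are d * d(d+1)/2 independent symbols.
d = 6
d(d+1)/2 = 6 * 7 / 2 = 21
Total = 6 * 21 = 126

126


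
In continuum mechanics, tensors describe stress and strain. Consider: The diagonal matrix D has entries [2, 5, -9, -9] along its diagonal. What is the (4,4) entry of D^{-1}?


For a diagonal matrix, the inverse has entries (D^{-1})_{ii} = 1/d_{ii}.
The diagonal entries are: d_{11} = 2, d_{22} = 5, d_{33} = -9, d_{44} = -9
We need (D^{-1})_{44} = 1/d_{44} = 1/-9 = -1/9

-1/9


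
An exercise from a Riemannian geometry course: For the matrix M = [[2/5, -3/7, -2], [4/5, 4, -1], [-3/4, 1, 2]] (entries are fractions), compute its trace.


The trace is the sum of diagonal entries.
Diagonal: M[1,1] = 2/5, M[2,2] = 4, M[3,3] = 2
Tr(M) = 2/5 + 4 + 2
Computing step by step:
After adding M[1,1]: 2/5
After adding M[2,2]: 22/5
After adding M[3,3]: 32/5
Tr(M) = 32/5

32/5


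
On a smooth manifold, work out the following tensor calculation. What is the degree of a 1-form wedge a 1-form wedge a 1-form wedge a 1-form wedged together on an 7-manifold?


The degree of a wedge product is the sum of the degrees of the individual forms.
Degrees: 1, 1, 1, 1
Total degree = 1 + 1 + 1 + 1 = 4

4


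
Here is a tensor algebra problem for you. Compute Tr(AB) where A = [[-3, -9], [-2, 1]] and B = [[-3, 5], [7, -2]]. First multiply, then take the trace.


Tr(AB) = sum_i (AB)_{ii} where (AB)_{ii} = sum_k A_{ik} B_{ki}.
(AB)_{11} = -3*-3 + -9*7 = -54
(AB)_{22} = -2*5 + 1*-2 = -12
Tr(AB) = -54 + -12 = -66

-66


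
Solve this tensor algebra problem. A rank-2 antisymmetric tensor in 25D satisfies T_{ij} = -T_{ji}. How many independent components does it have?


An antisymmetric rank-2 tensor satisfies A_{ij} = -A_{ji}, so diagonal entries are zero.
The independent components are the upper-triangular entries: C(n, 2) = n(n-1)/2.
n = 25
C(25, 2) = 25 * 24 / 2 = 600 / 2 = 300

300


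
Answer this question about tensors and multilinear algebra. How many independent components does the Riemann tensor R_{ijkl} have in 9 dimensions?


The Riemann tensor in d dimensions has d^2(d^2 - 1)/12 independent components.
d = 9, so d^2 = 81
d^2 - 1 = 80
d^2(d^2 - 1) = 81 * 80 = 6480
Divide by 12: 6480 / 12 = 540

540


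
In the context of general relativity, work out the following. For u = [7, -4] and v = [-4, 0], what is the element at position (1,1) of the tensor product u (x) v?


The outer product entry T_{ij} = u_i * v_j.
We need i=1, j=1.
u_1 = 7, v_1 = -4
T_{1,1} = 7 * -4 = -28

-28


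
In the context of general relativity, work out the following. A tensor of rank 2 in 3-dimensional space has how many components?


The number of components of a rank-r tensor in d dimensions is d^r.
Here d = 3 and r = 2.
3^2 = 9

9


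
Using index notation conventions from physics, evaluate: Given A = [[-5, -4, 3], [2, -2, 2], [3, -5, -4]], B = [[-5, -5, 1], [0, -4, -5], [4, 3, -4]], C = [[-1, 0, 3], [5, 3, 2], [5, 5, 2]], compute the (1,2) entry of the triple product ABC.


(ABC)_{12} = sum_m (AB)_{1m} C_{m2}. First compute row 1 of AB.
(AB)_{11} = -5*-5 + -4*0 + 3*4 = 37
(AB)_{12} = -5*-5 + -4*-4 + 3*3 = 50
(AB)_{13} = -5*1 + -4*-5 + 3*-4 = 3
Now contract with column 2 of C:
(AB)_{11} * C_{12} = 37 * 0 = 0
(AB)_{12} * C_{22} = 50 * 3 = 150
(AB)_{13} * C_{32} = 3 * 5 = 15
(ABC)_{12} = 0 + 150 + 15 = 165

165


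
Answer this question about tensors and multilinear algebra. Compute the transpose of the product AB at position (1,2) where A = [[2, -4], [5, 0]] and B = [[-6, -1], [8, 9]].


(AB)^T_{ij} = (AB)_{ji} = sum_k A_{jk} B_{ki}.
For i=1, j=2 we need (AB)_{21}:
A_{21} * B_{11} = 5 * -6 = -30
A_{22} * B_{21} = 0 * 8 = 0
Sum = -30 + 0 = -30

-30


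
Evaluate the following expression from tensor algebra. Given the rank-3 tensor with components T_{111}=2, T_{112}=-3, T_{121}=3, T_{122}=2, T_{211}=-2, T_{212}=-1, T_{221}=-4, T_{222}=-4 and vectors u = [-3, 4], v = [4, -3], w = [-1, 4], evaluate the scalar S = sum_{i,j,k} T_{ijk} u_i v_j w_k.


S = sum over i,j,k of T_{ijk} u_i v_j w_k. Expanding all 8 terms:
T_{111}*u_1*v_1*w_1 = 2*-3*4*-1 = 24  (running total: 24)
T_{112}*u_1*v_1*w_2 = -3*-3*4*4 = 144  (running total: 168)
T_{121}*u_1*v_2*w_1 = 3*-3*-3*-1 = -27  (running total: 141)
T_{122}*u_1*v_2*w_2 = 2*-3*-3*4 = 72  (running total: 213)
T_{211}*u_2*v_1*w_1 = -2*4*4*-1 = 32  (running total: 245)
T_{212}*u_2*v_1*w_2 = -1*4*4*4 = -64  (running total: 181)
T_{221}*u_2*v_2*w_1 = -4*4*-3*-1 = -48  (running total: 133)
T_{222}*u_2*v_2*w_2 = -4*4*-3*4 = 192  (running total: 325)
S = 325

325


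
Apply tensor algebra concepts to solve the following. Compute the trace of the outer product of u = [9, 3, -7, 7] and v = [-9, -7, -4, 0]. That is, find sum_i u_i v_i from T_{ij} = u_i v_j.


The outer product gives T_{ij} = u_i v_j.
The trace (contraction) is Tr(T) = sum_i T_{ii} = sum_i u_i v_i.
Diagonal entries:
T_{11} = u_1 * v_1 = 9 * -9 = -81
T_{22} = u_2 * v_2 = 3 * -7 = -21
T_{33} = u_3 * v_3 = -7 * -4 = 28
T_{44} = u_4 * v_4 = 7 * 0 = 0
Tr(T) = -81 + -21 + 28 + 0 = -74

-74


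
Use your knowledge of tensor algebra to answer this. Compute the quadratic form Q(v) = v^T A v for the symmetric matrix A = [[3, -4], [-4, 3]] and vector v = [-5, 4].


First compute Av:
(Av)_1 = 3*-5 + -4*4 = -31
(Av)_2 = -4*-5 + 3*4 = 32
Av = [-31, 32]
Then v^T (Av) = -5*-31 + 4*32
= 155 + 128 = 283

283


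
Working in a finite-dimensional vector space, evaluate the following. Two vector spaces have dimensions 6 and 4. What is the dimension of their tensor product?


The dimension of a tensor product is the product of dimensions.
dim(V) = 6, dim(W) = 4
dim(V (x) W) = 6 * 4 = 24

24


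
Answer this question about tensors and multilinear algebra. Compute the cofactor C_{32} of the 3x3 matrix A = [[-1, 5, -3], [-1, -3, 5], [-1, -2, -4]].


To find cofactor C_{32}, delete row 3 and column 2.
The resulting 2x2 submatrix is: [[-1, -3], [-1, 5]]
Minor M_{32} = -1*5 - -3*-1
  = -5 - 3 = -8
Sign = (-1)^(3+2) = (-1)^5 = -1
Cofactor C_{32} = -1 * -8 = 8

8


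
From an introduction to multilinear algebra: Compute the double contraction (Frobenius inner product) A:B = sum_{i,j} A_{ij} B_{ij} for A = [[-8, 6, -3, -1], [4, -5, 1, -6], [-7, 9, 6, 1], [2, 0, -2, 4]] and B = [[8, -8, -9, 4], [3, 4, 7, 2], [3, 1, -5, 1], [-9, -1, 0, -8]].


A:B = sum over all i,j of A_{ij} * B_{ij}.
Row 1: -8*8=-64, 6*-8=-48, -3*-9=27, -1*4=-4 => row sum = -89
Row 2: 4*3=12, -5*4=-20, 1*7=7, -6*2=-12 => row sum = -13
Row 3: -7*3=-21, 9*1=9, 6*-5=-30, 1*1=1 => row sum = -41
Row 4: 2*-9=-18, 0*-1=0, -2*0=0, 4*-8=-32 => row sum = -50
Total = -89 + -13 + -41 + -50 = -193

-193


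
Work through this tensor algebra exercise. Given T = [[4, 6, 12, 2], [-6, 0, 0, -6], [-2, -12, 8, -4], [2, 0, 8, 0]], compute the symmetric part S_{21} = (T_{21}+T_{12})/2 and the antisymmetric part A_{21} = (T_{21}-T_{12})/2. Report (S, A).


T_{21} = -6
T_{12} = 6
S_{21} = (-6 + 6)/2 = 0/2 = 0
A_{21} = (-6 - 6)/2 = -12/2 = -6
Check: S + A = 0 + -6 = -6 = T_{21}.

(0, -6)


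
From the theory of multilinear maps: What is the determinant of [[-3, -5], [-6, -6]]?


For a 2x2 matrix [[a, b], [c, d]], det = a*d - b*c.
a = -3, b = -5, c = -6, d = -6
a*d = -3 * -6 = 18
b*c = -5 * -6 = 30
det = 18 - 30 = -12

-12


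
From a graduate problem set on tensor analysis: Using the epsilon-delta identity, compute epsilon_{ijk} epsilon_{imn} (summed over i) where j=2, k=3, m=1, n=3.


Using the identity: epsilon_{ijk} epsilon_{imn} = delta_{jm} delta_{kn} - delta_{jn} delta_{km}.
delta_{21} = 0
delta_{33} = 1
delta_{23} = 0
delta_{31} = 0
Result = 0 * 1 - 0 * 0 = 0 - 0 = 0

0


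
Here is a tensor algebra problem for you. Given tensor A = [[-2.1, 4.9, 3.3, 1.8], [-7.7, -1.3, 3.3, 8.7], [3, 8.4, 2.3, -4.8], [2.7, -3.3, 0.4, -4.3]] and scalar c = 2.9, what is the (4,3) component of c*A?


Scalar multiplication: (cA)_{ij} = c * A_{ij}.
c = 2.9
A_{43} = 0.4
(cA)_{43} = 2.9 * 0.4 = 1.16

1.16


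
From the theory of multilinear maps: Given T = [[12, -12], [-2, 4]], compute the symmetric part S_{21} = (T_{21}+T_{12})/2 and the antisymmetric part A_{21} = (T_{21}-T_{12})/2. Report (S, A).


T_{21} = -2
T_{12} = -12
S_{21} = (-2 + -12)/2 = -14/2 = -7
A_{21} = (-2 - -12)/2 = 10/2 = 5
Check: S + A = -7 + 5 = -2 = T_{21}.

(-7, 5)


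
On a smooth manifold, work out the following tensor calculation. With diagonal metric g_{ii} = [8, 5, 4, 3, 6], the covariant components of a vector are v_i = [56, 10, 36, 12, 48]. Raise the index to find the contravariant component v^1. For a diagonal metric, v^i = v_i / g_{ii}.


To raise an index with a diagonal metric: v^i = v_i / g_{ii}.
For index 1: v_1 = 56, g_{11} = 8
v^1 = 56 / 8 = 7

7


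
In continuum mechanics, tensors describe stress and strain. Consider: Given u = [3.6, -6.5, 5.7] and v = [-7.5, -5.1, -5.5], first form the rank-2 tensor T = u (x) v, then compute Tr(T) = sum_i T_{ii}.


The outer product gives T_{ij} = u_i v_j.
The trace (contraction) is Tr(T) = sum_i T_{ii} = sum_i u_i v_i.
Diagonal entries:
T_{11} = u_1 * v_1 = 3.6 * -7.5 = -27
T_{22} = u_2 * v_2 = -6.5 * -5.1 = 33.15
T_{33} = u_3 * v_3 = 5.7 * -5.5 = -31.35
Tr(T) = -27 + 33.15 + -31.35 = -25.2

-25.2


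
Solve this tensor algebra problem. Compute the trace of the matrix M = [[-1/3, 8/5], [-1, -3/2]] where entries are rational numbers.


The trace is the sum of diagonal entries.
Diagonal: M[1,1] = -1/3, M[2,2] = -3/2
Tr(M) = -1/3 + -3/2
Computing step by step:
After adding M[1,1]: -1/3
After adding M[2,2]: -11/6
Tr(M) = -11/6

-11/6


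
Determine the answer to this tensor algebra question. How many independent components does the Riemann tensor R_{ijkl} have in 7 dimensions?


The Riemann tensor in d dimensions has d^2(d^2 - 1)/12 independent components.
d = 7, so d^2 = 49
d^2 - 1 = 48
d^2(d^2 - 1) = 49 * 48 = 2352
Divide by 12: 2352 / 12 = 196

196
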